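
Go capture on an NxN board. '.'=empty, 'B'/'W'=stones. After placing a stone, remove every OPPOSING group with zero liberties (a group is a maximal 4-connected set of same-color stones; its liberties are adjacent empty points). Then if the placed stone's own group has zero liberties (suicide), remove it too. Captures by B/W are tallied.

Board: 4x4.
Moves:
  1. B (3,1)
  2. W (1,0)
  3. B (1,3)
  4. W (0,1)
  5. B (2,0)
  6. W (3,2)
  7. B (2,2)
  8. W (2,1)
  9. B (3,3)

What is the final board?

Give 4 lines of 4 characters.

Move 1: B@(3,1) -> caps B=0 W=0
Move 2: W@(1,0) -> caps B=0 W=0
Move 3: B@(1,3) -> caps B=0 W=0
Move 4: W@(0,1) -> caps B=0 W=0
Move 5: B@(2,0) -> caps B=0 W=0
Move 6: W@(3,2) -> caps B=0 W=0
Move 7: B@(2,2) -> caps B=0 W=0
Move 8: W@(2,1) -> caps B=0 W=0
Move 9: B@(3,3) -> caps B=1 W=0

Answer: .W..
W..B
BWB.
.B.B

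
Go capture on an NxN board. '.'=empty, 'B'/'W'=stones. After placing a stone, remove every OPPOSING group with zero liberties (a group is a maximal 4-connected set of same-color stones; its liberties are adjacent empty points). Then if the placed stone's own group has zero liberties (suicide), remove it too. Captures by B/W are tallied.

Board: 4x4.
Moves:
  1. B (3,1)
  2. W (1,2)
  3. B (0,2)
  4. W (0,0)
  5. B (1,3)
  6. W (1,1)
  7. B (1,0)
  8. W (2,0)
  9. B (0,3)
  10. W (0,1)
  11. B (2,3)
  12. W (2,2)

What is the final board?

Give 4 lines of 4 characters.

Answer: WWBB
.WWB
W.WB
.B..

Derivation:
Move 1: B@(3,1) -> caps B=0 W=0
Move 2: W@(1,2) -> caps B=0 W=0
Move 3: B@(0,2) -> caps B=0 W=0
Move 4: W@(0,0) -> caps B=0 W=0
Move 5: B@(1,3) -> caps B=0 W=0
Move 6: W@(1,1) -> caps B=0 W=0
Move 7: B@(1,0) -> caps B=0 W=0
Move 8: W@(2,0) -> caps B=0 W=1
Move 9: B@(0,3) -> caps B=0 W=1
Move 10: W@(0,1) -> caps B=0 W=1
Move 11: B@(2,3) -> caps B=0 W=1
Move 12: W@(2,2) -> caps B=0 W=1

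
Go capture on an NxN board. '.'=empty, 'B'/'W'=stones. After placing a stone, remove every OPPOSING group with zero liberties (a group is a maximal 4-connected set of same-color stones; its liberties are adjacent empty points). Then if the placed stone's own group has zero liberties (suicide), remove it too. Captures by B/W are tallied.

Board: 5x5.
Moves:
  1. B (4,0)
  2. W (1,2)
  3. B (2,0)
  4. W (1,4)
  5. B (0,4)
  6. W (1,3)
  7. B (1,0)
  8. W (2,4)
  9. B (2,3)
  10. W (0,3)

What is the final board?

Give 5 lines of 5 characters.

Answer: ...W.
B.WWW
B..BW
.....
B....

Derivation:
Move 1: B@(4,0) -> caps B=0 W=0
Move 2: W@(1,2) -> caps B=0 W=0
Move 3: B@(2,0) -> caps B=0 W=0
Move 4: W@(1,4) -> caps B=0 W=0
Move 5: B@(0,4) -> caps B=0 W=0
Move 6: W@(1,3) -> caps B=0 W=0
Move 7: B@(1,0) -> caps B=0 W=0
Move 8: W@(2,4) -> caps B=0 W=0
Move 9: B@(2,3) -> caps B=0 W=0
Move 10: W@(0,3) -> caps B=0 W=1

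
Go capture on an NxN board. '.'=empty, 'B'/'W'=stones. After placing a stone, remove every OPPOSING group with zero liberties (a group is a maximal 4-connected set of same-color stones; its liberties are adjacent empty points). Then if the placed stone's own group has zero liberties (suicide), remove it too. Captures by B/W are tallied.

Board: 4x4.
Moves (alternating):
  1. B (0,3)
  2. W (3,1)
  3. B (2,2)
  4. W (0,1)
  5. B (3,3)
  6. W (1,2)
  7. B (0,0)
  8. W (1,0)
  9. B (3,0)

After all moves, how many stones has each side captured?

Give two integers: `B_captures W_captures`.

Move 1: B@(0,3) -> caps B=0 W=0
Move 2: W@(3,1) -> caps B=0 W=0
Move 3: B@(2,2) -> caps B=0 W=0
Move 4: W@(0,1) -> caps B=0 W=0
Move 5: B@(3,3) -> caps B=0 W=0
Move 6: W@(1,2) -> caps B=0 W=0
Move 7: B@(0,0) -> caps B=0 W=0
Move 8: W@(1,0) -> caps B=0 W=1
Move 9: B@(3,0) -> caps B=0 W=1

Answer: 0 1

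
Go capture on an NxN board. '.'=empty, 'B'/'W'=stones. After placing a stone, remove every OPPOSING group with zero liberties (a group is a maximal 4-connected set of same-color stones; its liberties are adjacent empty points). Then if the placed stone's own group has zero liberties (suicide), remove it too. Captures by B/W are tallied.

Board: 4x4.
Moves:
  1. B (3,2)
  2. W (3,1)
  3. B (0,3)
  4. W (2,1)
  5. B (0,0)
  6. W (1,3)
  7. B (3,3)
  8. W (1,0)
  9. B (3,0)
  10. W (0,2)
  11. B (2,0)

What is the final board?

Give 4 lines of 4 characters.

Move 1: B@(3,2) -> caps B=0 W=0
Move 2: W@(3,1) -> caps B=0 W=0
Move 3: B@(0,3) -> caps B=0 W=0
Move 4: W@(2,1) -> caps B=0 W=0
Move 5: B@(0,0) -> caps B=0 W=0
Move 6: W@(1,3) -> caps B=0 W=0
Move 7: B@(3,3) -> caps B=0 W=0
Move 8: W@(1,0) -> caps B=0 W=0
Move 9: B@(3,0) -> caps B=0 W=0
Move 10: W@(0,2) -> caps B=0 W=1
Move 11: B@(2,0) -> caps B=0 W=1

Answer: B.W.
W..W
.W..
.WBB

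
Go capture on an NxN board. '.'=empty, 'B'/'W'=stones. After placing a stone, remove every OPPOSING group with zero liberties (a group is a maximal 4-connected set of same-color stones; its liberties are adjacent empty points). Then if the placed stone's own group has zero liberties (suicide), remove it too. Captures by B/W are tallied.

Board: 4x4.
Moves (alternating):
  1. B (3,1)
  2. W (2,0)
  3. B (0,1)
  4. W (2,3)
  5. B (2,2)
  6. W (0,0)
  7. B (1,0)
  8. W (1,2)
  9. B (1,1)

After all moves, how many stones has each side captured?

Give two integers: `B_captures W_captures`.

Answer: 1 0

Derivation:
Move 1: B@(3,1) -> caps B=0 W=0
Move 2: W@(2,0) -> caps B=0 W=0
Move 3: B@(0,1) -> caps B=0 W=0
Move 4: W@(2,3) -> caps B=0 W=0
Move 5: B@(2,2) -> caps B=0 W=0
Move 6: W@(0,0) -> caps B=0 W=0
Move 7: B@(1,0) -> caps B=1 W=0
Move 8: W@(1,2) -> caps B=1 W=0
Move 9: B@(1,1) -> caps B=1 W=0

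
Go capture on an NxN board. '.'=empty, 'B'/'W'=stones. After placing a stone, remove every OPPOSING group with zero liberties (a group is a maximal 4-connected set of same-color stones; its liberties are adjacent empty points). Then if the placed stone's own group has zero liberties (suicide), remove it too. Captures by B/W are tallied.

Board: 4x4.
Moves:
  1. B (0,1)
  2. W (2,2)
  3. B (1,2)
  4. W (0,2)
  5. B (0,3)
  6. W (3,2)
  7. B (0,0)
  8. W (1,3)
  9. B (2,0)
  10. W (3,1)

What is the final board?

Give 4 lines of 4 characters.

Answer: BB.B
..BW
B.W.
.WW.

Derivation:
Move 1: B@(0,1) -> caps B=0 W=0
Move 2: W@(2,2) -> caps B=0 W=0
Move 3: B@(1,2) -> caps B=0 W=0
Move 4: W@(0,2) -> caps B=0 W=0
Move 5: B@(0,3) -> caps B=1 W=0
Move 6: W@(3,2) -> caps B=1 W=0
Move 7: B@(0,0) -> caps B=1 W=0
Move 8: W@(1,3) -> caps B=1 W=0
Move 9: B@(2,0) -> caps B=1 W=0
Move 10: W@(3,1) -> caps B=1 W=0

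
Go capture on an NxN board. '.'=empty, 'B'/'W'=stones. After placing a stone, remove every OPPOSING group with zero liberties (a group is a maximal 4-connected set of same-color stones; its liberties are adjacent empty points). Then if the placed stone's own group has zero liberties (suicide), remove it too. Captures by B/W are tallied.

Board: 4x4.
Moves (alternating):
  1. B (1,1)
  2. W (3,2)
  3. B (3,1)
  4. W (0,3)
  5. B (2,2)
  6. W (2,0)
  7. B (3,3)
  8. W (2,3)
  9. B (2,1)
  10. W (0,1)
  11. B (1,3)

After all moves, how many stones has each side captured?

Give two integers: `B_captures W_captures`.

Move 1: B@(1,1) -> caps B=0 W=0
Move 2: W@(3,2) -> caps B=0 W=0
Move 3: B@(3,1) -> caps B=0 W=0
Move 4: W@(0,3) -> caps B=0 W=0
Move 5: B@(2,2) -> caps B=0 W=0
Move 6: W@(2,0) -> caps B=0 W=0
Move 7: B@(3,3) -> caps B=1 W=0
Move 8: W@(2,3) -> caps B=1 W=0
Move 9: B@(2,1) -> caps B=1 W=0
Move 10: W@(0,1) -> caps B=1 W=0
Move 11: B@(1,3) -> caps B=2 W=0

Answer: 2 0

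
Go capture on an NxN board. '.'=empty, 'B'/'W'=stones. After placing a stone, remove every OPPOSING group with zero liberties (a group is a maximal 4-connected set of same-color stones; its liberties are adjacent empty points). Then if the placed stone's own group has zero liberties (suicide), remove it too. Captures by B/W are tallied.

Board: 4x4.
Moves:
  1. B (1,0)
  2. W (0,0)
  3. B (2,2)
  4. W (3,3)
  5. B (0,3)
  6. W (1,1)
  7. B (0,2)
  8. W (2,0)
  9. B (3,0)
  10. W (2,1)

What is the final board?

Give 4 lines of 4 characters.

Move 1: B@(1,0) -> caps B=0 W=0
Move 2: W@(0,0) -> caps B=0 W=0
Move 3: B@(2,2) -> caps B=0 W=0
Move 4: W@(3,3) -> caps B=0 W=0
Move 5: B@(0,3) -> caps B=0 W=0
Move 6: W@(1,1) -> caps B=0 W=0
Move 7: B@(0,2) -> caps B=0 W=0
Move 8: W@(2,0) -> caps B=0 W=1
Move 9: B@(3,0) -> caps B=0 W=1
Move 10: W@(2,1) -> caps B=0 W=1

Answer: W.BB
.W..
WWB.
B..W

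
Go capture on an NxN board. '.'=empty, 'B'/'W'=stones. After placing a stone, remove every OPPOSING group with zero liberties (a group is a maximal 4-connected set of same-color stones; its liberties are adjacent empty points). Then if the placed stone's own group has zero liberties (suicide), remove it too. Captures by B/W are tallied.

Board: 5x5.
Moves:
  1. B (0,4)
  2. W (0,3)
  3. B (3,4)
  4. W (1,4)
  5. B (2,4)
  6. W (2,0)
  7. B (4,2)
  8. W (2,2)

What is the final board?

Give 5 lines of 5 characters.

Answer: ...W.
....W
W.W.B
....B
..B..

Derivation:
Move 1: B@(0,4) -> caps B=0 W=0
Move 2: W@(0,3) -> caps B=0 W=0
Move 3: B@(3,4) -> caps B=0 W=0
Move 4: W@(1,4) -> caps B=0 W=1
Move 5: B@(2,4) -> caps B=0 W=1
Move 6: W@(2,0) -> caps B=0 W=1
Move 7: B@(4,2) -> caps B=0 W=1
Move 8: W@(2,2) -> caps B=0 W=1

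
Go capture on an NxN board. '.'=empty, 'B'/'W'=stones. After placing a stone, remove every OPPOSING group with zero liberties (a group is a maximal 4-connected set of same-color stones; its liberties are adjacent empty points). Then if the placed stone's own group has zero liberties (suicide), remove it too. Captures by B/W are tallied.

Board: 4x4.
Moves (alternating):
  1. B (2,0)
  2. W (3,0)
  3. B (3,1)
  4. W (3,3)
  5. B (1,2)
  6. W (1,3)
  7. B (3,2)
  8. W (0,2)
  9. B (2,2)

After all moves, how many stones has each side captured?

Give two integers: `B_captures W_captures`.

Move 1: B@(2,0) -> caps B=0 W=0
Move 2: W@(3,0) -> caps B=0 W=0
Move 3: B@(3,1) -> caps B=1 W=0
Move 4: W@(3,3) -> caps B=1 W=0
Move 5: B@(1,2) -> caps B=1 W=0
Move 6: W@(1,3) -> caps B=1 W=0
Move 7: B@(3,2) -> caps B=1 W=0
Move 8: W@(0,2) -> caps B=1 W=0
Move 9: B@(2,2) -> caps B=1 W=0

Answer: 1 0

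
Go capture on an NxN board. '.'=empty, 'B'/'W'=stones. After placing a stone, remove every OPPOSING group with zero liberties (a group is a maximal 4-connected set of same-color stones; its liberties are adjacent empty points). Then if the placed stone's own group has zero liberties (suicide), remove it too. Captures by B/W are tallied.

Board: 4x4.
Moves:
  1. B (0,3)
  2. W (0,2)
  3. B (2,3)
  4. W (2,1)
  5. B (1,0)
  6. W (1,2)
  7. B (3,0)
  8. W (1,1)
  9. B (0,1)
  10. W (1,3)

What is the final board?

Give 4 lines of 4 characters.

Answer: .BW.
BWWW
.W.B
B...

Derivation:
Move 1: B@(0,3) -> caps B=0 W=0
Move 2: W@(0,2) -> caps B=0 W=0
Move 3: B@(2,3) -> caps B=0 W=0
Move 4: W@(2,1) -> caps B=0 W=0
Move 5: B@(1,0) -> caps B=0 W=0
Move 6: W@(1,2) -> caps B=0 W=0
Move 7: B@(3,0) -> caps B=0 W=0
Move 8: W@(1,1) -> caps B=0 W=0
Move 9: B@(0,1) -> caps B=0 W=0
Move 10: W@(1,3) -> caps B=0 W=1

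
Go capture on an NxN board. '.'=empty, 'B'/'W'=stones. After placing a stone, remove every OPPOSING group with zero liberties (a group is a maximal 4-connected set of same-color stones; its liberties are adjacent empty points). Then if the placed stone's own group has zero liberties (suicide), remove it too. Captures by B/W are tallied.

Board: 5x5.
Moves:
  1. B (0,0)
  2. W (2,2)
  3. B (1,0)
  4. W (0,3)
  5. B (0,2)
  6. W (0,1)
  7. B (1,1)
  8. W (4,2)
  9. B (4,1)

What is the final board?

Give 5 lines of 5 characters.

Move 1: B@(0,0) -> caps B=0 W=0
Move 2: W@(2,2) -> caps B=0 W=0
Move 3: B@(1,0) -> caps B=0 W=0
Move 4: W@(0,3) -> caps B=0 W=0
Move 5: B@(0,2) -> caps B=0 W=0
Move 6: W@(0,1) -> caps B=0 W=0
Move 7: B@(1,1) -> caps B=1 W=0
Move 8: W@(4,2) -> caps B=1 W=0
Move 9: B@(4,1) -> caps B=1 W=0

Answer: B.BW.
BB...
..W..
.....
.BW..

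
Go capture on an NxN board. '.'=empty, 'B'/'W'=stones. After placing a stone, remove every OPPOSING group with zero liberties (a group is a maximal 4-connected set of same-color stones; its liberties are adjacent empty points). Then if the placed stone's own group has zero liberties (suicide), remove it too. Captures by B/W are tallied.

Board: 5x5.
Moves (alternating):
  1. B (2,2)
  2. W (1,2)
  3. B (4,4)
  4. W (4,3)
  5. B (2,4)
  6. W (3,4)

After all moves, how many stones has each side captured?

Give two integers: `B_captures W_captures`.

Answer: 0 1

Derivation:
Move 1: B@(2,2) -> caps B=0 W=0
Move 2: W@(1,2) -> caps B=0 W=0
Move 3: B@(4,4) -> caps B=0 W=0
Move 4: W@(4,3) -> caps B=0 W=0
Move 5: B@(2,4) -> caps B=0 W=0
Move 6: W@(3,4) -> caps B=0 W=1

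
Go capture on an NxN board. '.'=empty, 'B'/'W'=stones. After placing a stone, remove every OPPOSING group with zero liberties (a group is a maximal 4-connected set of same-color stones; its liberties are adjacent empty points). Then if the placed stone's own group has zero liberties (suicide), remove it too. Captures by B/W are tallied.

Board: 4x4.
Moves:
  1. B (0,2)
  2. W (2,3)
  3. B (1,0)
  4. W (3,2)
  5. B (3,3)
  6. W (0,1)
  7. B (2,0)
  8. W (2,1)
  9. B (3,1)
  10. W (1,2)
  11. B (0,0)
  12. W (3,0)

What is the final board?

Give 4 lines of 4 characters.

Move 1: B@(0,2) -> caps B=0 W=0
Move 2: W@(2,3) -> caps B=0 W=0
Move 3: B@(1,0) -> caps B=0 W=0
Move 4: W@(3,2) -> caps B=0 W=0
Move 5: B@(3,3) -> caps B=0 W=0
Move 6: W@(0,1) -> caps B=0 W=0
Move 7: B@(2,0) -> caps B=0 W=0
Move 8: W@(2,1) -> caps B=0 W=0
Move 9: B@(3,1) -> caps B=0 W=0
Move 10: W@(1,2) -> caps B=0 W=0
Move 11: B@(0,0) -> caps B=0 W=0
Move 12: W@(3,0) -> caps B=0 W=1

Answer: BWB.
B.W.
BW.W
W.W.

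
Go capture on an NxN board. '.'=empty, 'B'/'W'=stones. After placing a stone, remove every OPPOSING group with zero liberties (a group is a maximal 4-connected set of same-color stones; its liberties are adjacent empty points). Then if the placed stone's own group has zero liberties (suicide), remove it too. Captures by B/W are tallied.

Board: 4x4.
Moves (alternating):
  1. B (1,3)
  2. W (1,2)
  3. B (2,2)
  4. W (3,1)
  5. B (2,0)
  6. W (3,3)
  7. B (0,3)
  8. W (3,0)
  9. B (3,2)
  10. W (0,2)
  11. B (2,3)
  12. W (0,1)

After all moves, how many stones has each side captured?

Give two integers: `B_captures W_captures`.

Move 1: B@(1,3) -> caps B=0 W=0
Move 2: W@(1,2) -> caps B=0 W=0
Move 3: B@(2,2) -> caps B=0 W=0
Move 4: W@(3,1) -> caps B=0 W=0
Move 5: B@(2,0) -> caps B=0 W=0
Move 6: W@(3,3) -> caps B=0 W=0
Move 7: B@(0,3) -> caps B=0 W=0
Move 8: W@(3,0) -> caps B=0 W=0
Move 9: B@(3,2) -> caps B=0 W=0
Move 10: W@(0,2) -> caps B=0 W=0
Move 11: B@(2,3) -> caps B=1 W=0
Move 12: W@(0,1) -> caps B=1 W=0

Answer: 1 0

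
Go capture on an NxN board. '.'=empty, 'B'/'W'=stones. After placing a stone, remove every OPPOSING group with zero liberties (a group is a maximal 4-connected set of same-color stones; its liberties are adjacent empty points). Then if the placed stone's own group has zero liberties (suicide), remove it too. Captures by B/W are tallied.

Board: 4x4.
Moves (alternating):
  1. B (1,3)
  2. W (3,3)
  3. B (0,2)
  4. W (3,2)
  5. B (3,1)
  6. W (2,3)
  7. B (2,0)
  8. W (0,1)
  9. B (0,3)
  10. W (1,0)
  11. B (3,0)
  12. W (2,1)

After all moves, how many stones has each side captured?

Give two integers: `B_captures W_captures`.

Move 1: B@(1,3) -> caps B=0 W=0
Move 2: W@(3,3) -> caps B=0 W=0
Move 3: B@(0,2) -> caps B=0 W=0
Move 4: W@(3,2) -> caps B=0 W=0
Move 5: B@(3,1) -> caps B=0 W=0
Move 6: W@(2,3) -> caps B=0 W=0
Move 7: B@(2,0) -> caps B=0 W=0
Move 8: W@(0,1) -> caps B=0 W=0
Move 9: B@(0,3) -> caps B=0 W=0
Move 10: W@(1,0) -> caps B=0 W=0
Move 11: B@(3,0) -> caps B=0 W=0
Move 12: W@(2,1) -> caps B=0 W=3

Answer: 0 3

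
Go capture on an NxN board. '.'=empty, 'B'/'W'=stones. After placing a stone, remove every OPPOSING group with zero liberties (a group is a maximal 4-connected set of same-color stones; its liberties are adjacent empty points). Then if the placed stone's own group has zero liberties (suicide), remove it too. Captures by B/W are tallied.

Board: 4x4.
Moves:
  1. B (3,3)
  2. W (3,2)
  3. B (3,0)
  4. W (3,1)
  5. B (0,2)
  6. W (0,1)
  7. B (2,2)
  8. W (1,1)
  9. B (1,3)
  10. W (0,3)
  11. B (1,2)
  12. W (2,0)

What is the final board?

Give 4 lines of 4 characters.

Answer: .WB.
.WBB
W.B.
.WWB

Derivation:
Move 1: B@(3,3) -> caps B=0 W=0
Move 2: W@(3,2) -> caps B=0 W=0
Move 3: B@(3,0) -> caps B=0 W=0
Move 4: W@(3,1) -> caps B=0 W=0
Move 5: B@(0,2) -> caps B=0 W=0
Move 6: W@(0,1) -> caps B=0 W=0
Move 7: B@(2,2) -> caps B=0 W=0
Move 8: W@(1,1) -> caps B=0 W=0
Move 9: B@(1,3) -> caps B=0 W=0
Move 10: W@(0,3) -> caps B=0 W=0
Move 11: B@(1,2) -> caps B=0 W=0
Move 12: W@(2,0) -> caps B=0 W=1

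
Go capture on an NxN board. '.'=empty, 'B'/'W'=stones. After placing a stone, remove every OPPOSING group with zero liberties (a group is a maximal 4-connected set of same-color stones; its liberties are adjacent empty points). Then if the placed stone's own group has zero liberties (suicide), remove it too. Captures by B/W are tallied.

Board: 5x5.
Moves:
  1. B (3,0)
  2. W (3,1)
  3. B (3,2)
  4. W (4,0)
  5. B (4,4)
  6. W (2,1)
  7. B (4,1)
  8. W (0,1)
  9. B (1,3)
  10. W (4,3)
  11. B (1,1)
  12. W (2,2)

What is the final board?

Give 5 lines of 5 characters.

Move 1: B@(3,0) -> caps B=0 W=0
Move 2: W@(3,1) -> caps B=0 W=0
Move 3: B@(3,2) -> caps B=0 W=0
Move 4: W@(4,0) -> caps B=0 W=0
Move 5: B@(4,4) -> caps B=0 W=0
Move 6: W@(2,1) -> caps B=0 W=0
Move 7: B@(4,1) -> caps B=1 W=0
Move 8: W@(0,1) -> caps B=1 W=0
Move 9: B@(1,3) -> caps B=1 W=0
Move 10: W@(4,3) -> caps B=1 W=0
Move 11: B@(1,1) -> caps B=1 W=0
Move 12: W@(2,2) -> caps B=1 W=0

Answer: .W...
.B.B.
.WW..
BWB..
.B.WB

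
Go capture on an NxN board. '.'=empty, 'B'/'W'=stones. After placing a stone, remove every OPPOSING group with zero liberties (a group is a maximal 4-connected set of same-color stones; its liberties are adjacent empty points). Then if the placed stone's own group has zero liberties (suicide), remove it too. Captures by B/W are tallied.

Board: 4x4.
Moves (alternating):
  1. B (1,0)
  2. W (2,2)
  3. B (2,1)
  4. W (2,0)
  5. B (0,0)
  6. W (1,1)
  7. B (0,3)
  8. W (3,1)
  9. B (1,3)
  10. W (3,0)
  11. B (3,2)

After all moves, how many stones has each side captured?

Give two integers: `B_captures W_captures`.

Answer: 0 1

Derivation:
Move 1: B@(1,0) -> caps B=0 W=0
Move 2: W@(2,2) -> caps B=0 W=0
Move 3: B@(2,1) -> caps B=0 W=0
Move 4: W@(2,0) -> caps B=0 W=0
Move 5: B@(0,0) -> caps B=0 W=0
Move 6: W@(1,1) -> caps B=0 W=0
Move 7: B@(0,3) -> caps B=0 W=0
Move 8: W@(3,1) -> caps B=0 W=1
Move 9: B@(1,3) -> caps B=0 W=1
Move 10: W@(3,0) -> caps B=0 W=1
Move 11: B@(3,2) -> caps B=0 W=1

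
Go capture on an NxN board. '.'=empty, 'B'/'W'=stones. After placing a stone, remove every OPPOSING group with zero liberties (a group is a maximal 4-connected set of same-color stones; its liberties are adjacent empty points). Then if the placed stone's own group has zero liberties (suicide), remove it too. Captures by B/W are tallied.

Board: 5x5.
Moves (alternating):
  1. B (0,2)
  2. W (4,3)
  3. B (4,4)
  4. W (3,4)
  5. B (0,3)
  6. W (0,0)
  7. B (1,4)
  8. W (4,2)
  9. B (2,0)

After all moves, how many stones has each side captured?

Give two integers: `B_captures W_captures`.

Move 1: B@(0,2) -> caps B=0 W=0
Move 2: W@(4,3) -> caps B=0 W=0
Move 3: B@(4,4) -> caps B=0 W=0
Move 4: W@(3,4) -> caps B=0 W=1
Move 5: B@(0,3) -> caps B=0 W=1
Move 6: W@(0,0) -> caps B=0 W=1
Move 7: B@(1,4) -> caps B=0 W=1
Move 8: W@(4,2) -> caps B=0 W=1
Move 9: B@(2,0) -> caps B=0 W=1

Answer: 0 1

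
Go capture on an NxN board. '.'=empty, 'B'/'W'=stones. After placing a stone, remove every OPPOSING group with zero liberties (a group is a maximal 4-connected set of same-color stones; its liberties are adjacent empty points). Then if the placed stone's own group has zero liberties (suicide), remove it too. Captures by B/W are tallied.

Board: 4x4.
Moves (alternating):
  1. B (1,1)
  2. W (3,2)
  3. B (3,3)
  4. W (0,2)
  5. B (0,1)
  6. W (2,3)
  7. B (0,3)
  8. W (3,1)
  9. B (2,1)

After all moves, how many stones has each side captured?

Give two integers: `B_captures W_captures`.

Answer: 0 1

Derivation:
Move 1: B@(1,1) -> caps B=0 W=0
Move 2: W@(3,2) -> caps B=0 W=0
Move 3: B@(3,3) -> caps B=0 W=0
Move 4: W@(0,2) -> caps B=0 W=0
Move 5: B@(0,1) -> caps B=0 W=0
Move 6: W@(2,3) -> caps B=0 W=1
Move 7: B@(0,3) -> caps B=0 W=1
Move 8: W@(3,1) -> caps B=0 W=1
Move 9: B@(2,1) -> caps B=0 W=1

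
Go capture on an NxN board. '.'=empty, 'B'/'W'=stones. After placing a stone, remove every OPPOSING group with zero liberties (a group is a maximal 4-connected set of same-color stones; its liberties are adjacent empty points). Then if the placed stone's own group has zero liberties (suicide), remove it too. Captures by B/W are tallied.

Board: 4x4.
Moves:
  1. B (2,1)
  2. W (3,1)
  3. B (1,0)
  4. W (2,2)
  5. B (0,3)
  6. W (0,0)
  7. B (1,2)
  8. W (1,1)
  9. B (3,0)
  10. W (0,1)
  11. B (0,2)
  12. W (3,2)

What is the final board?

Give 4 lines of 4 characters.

Answer: ..BB
B.B.
.BW.
BWW.

Derivation:
Move 1: B@(2,1) -> caps B=0 W=0
Move 2: W@(3,1) -> caps B=0 W=0
Move 3: B@(1,0) -> caps B=0 W=0
Move 4: W@(2,2) -> caps B=0 W=0
Move 5: B@(0,3) -> caps B=0 W=0
Move 6: W@(0,0) -> caps B=0 W=0
Move 7: B@(1,2) -> caps B=0 W=0
Move 8: W@(1,1) -> caps B=0 W=0
Move 9: B@(3,0) -> caps B=0 W=0
Move 10: W@(0,1) -> caps B=0 W=0
Move 11: B@(0,2) -> caps B=3 W=0
Move 12: W@(3,2) -> caps B=3 W=0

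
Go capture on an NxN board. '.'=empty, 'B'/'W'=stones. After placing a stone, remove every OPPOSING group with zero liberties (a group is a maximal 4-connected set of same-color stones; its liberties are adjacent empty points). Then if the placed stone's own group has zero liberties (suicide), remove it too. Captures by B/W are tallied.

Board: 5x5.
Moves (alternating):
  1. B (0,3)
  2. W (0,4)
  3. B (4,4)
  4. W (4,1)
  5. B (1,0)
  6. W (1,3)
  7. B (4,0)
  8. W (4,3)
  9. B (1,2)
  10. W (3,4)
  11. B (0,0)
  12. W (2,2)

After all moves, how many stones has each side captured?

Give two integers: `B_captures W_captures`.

Answer: 0 1

Derivation:
Move 1: B@(0,3) -> caps B=0 W=0
Move 2: W@(0,4) -> caps B=0 W=0
Move 3: B@(4,4) -> caps B=0 W=0
Move 4: W@(4,1) -> caps B=0 W=0
Move 5: B@(1,0) -> caps B=0 W=0
Move 6: W@(1,3) -> caps B=0 W=0
Move 7: B@(4,0) -> caps B=0 W=0
Move 8: W@(4,3) -> caps B=0 W=0
Move 9: B@(1,2) -> caps B=0 W=0
Move 10: W@(3,4) -> caps B=0 W=1
Move 11: B@(0,0) -> caps B=0 W=1
Move 12: W@(2,2) -> caps B=0 W=1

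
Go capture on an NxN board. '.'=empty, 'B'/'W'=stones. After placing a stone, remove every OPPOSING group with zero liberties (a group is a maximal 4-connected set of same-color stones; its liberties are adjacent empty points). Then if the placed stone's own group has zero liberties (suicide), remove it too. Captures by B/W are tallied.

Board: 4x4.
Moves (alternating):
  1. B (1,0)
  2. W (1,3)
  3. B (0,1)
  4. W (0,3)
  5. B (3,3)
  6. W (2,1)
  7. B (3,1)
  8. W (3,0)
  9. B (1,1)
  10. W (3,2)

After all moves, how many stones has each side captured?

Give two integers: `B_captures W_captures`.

Move 1: B@(1,0) -> caps B=0 W=0
Move 2: W@(1,3) -> caps B=0 W=0
Move 3: B@(0,1) -> caps B=0 W=0
Move 4: W@(0,3) -> caps B=0 W=0
Move 5: B@(3,3) -> caps B=0 W=0
Move 6: W@(2,1) -> caps B=0 W=0
Move 7: B@(3,1) -> caps B=0 W=0
Move 8: W@(3,0) -> caps B=0 W=0
Move 9: B@(1,1) -> caps B=0 W=0
Move 10: W@(3,2) -> caps B=0 W=1

Answer: 0 1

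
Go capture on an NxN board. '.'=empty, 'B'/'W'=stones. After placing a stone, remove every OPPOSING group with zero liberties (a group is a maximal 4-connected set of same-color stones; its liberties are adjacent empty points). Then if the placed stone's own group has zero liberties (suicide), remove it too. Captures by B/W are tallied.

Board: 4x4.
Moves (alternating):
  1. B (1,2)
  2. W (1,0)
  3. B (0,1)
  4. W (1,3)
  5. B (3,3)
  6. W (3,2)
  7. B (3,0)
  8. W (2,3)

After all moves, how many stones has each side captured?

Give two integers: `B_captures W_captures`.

Move 1: B@(1,2) -> caps B=0 W=0
Move 2: W@(1,0) -> caps B=0 W=0
Move 3: B@(0,1) -> caps B=0 W=0
Move 4: W@(1,3) -> caps B=0 W=0
Move 5: B@(3,3) -> caps B=0 W=0
Move 6: W@(3,2) -> caps B=0 W=0
Move 7: B@(3,0) -> caps B=0 W=0
Move 8: W@(2,3) -> caps B=0 W=1

Answer: 0 1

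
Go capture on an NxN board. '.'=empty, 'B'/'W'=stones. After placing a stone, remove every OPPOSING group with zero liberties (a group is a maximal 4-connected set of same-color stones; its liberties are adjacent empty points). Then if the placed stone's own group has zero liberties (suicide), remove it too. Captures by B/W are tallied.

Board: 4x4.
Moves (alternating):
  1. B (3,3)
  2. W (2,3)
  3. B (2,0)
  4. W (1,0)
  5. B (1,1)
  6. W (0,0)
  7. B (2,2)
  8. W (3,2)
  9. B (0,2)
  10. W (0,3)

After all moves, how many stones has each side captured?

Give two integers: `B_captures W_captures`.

Answer: 0 1

Derivation:
Move 1: B@(3,3) -> caps B=0 W=0
Move 2: W@(2,3) -> caps B=0 W=0
Move 3: B@(2,0) -> caps B=0 W=0
Move 4: W@(1,0) -> caps B=0 W=0
Move 5: B@(1,1) -> caps B=0 W=0
Move 6: W@(0,0) -> caps B=0 W=0
Move 7: B@(2,2) -> caps B=0 W=0
Move 8: W@(3,2) -> caps B=0 W=1
Move 9: B@(0,2) -> caps B=0 W=1
Move 10: W@(0,3) -> caps B=0 W=1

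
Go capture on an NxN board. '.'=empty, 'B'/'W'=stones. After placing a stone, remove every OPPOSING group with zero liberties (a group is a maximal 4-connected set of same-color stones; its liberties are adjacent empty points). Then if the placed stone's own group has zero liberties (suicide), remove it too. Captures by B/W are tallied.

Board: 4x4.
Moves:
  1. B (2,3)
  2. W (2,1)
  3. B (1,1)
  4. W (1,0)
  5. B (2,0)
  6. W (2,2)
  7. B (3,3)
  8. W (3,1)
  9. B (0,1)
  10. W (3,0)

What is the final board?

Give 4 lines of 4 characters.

Answer: .B..
WB..
.WWB
WW.B

Derivation:
Move 1: B@(2,3) -> caps B=0 W=0
Move 2: W@(2,1) -> caps B=0 W=0
Move 3: B@(1,1) -> caps B=0 W=0
Move 4: W@(1,0) -> caps B=0 W=0
Move 5: B@(2,0) -> caps B=0 W=0
Move 6: W@(2,2) -> caps B=0 W=0
Move 7: B@(3,3) -> caps B=0 W=0
Move 8: W@(3,1) -> caps B=0 W=0
Move 9: B@(0,1) -> caps B=0 W=0
Move 10: W@(3,0) -> caps B=0 W=1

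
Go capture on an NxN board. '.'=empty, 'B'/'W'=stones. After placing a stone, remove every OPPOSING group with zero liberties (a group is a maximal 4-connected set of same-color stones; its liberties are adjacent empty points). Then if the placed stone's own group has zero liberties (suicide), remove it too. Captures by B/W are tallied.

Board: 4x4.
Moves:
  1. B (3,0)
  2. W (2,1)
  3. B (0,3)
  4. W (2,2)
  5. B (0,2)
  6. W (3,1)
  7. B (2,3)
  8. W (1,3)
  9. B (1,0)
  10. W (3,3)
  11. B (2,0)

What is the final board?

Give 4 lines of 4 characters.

Move 1: B@(3,0) -> caps B=0 W=0
Move 2: W@(2,1) -> caps B=0 W=0
Move 3: B@(0,3) -> caps B=0 W=0
Move 4: W@(2,2) -> caps B=0 W=0
Move 5: B@(0,2) -> caps B=0 W=0
Move 6: W@(3,1) -> caps B=0 W=0
Move 7: B@(2,3) -> caps B=0 W=0
Move 8: W@(1,3) -> caps B=0 W=0
Move 9: B@(1,0) -> caps B=0 W=0
Move 10: W@(3,3) -> caps B=0 W=1
Move 11: B@(2,0) -> caps B=0 W=1

Answer: ..BB
B..W
BWW.
BW.W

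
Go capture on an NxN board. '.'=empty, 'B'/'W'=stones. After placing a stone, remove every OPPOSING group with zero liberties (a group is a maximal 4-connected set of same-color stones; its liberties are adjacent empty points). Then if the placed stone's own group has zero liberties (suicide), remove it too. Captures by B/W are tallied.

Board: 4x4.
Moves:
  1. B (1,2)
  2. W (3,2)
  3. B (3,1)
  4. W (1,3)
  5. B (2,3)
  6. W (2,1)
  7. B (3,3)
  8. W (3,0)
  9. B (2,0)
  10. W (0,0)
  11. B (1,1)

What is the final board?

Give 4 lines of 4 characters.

Answer: W...
.BBW
BW.B
W.WB

Derivation:
Move 1: B@(1,2) -> caps B=0 W=0
Move 2: W@(3,2) -> caps B=0 W=0
Move 3: B@(3,1) -> caps B=0 W=0
Move 4: W@(1,3) -> caps B=0 W=0
Move 5: B@(2,3) -> caps B=0 W=0
Move 6: W@(2,1) -> caps B=0 W=0
Move 7: B@(3,3) -> caps B=0 W=0
Move 8: W@(3,0) -> caps B=0 W=1
Move 9: B@(2,0) -> caps B=0 W=1
Move 10: W@(0,0) -> caps B=0 W=1
Move 11: B@(1,1) -> caps B=0 W=1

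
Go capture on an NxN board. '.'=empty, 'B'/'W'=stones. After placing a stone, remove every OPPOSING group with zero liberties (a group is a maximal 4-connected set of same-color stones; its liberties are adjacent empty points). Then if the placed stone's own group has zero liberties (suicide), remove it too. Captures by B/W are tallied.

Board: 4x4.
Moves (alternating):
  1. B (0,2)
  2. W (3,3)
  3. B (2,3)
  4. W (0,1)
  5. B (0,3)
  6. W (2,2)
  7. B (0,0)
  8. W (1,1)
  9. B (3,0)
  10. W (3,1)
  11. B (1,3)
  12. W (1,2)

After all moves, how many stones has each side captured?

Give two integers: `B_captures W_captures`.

Answer: 0 4

Derivation:
Move 1: B@(0,2) -> caps B=0 W=0
Move 2: W@(3,3) -> caps B=0 W=0
Move 3: B@(2,3) -> caps B=0 W=0
Move 4: W@(0,1) -> caps B=0 W=0
Move 5: B@(0,3) -> caps B=0 W=0
Move 6: W@(2,2) -> caps B=0 W=0
Move 7: B@(0,0) -> caps B=0 W=0
Move 8: W@(1,1) -> caps B=0 W=0
Move 9: B@(3,0) -> caps B=0 W=0
Move 10: W@(3,1) -> caps B=0 W=0
Move 11: B@(1,3) -> caps B=0 W=0
Move 12: W@(1,2) -> caps B=0 W=4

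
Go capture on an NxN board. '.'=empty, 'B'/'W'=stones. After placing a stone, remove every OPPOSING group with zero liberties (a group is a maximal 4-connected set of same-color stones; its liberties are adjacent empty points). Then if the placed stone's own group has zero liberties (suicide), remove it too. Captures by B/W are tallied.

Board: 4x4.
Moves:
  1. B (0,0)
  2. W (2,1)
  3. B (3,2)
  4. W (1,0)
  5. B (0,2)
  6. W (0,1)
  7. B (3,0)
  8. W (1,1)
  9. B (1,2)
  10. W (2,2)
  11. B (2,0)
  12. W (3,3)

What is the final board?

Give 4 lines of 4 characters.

Answer: .WB.
WWB.
BWW.
B.BW

Derivation:
Move 1: B@(0,0) -> caps B=0 W=0
Move 2: W@(2,1) -> caps B=0 W=0
Move 3: B@(3,2) -> caps B=0 W=0
Move 4: W@(1,0) -> caps B=0 W=0
Move 5: B@(0,2) -> caps B=0 W=0
Move 6: W@(0,1) -> caps B=0 W=1
Move 7: B@(3,0) -> caps B=0 W=1
Move 8: W@(1,1) -> caps B=0 W=1
Move 9: B@(1,2) -> caps B=0 W=1
Move 10: W@(2,2) -> caps B=0 W=1
Move 11: B@(2,0) -> caps B=0 W=1
Move 12: W@(3,3) -> caps B=0 W=1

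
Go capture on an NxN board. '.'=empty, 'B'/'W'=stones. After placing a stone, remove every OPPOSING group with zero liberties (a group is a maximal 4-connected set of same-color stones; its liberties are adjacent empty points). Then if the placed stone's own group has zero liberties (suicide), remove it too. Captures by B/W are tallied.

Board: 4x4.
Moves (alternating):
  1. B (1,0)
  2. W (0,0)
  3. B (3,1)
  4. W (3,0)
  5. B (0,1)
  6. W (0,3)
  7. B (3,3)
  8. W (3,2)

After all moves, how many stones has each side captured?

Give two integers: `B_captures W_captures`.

Move 1: B@(1,0) -> caps B=0 W=0
Move 2: W@(0,0) -> caps B=0 W=0
Move 3: B@(3,1) -> caps B=0 W=0
Move 4: W@(3,0) -> caps B=0 W=0
Move 5: B@(0,1) -> caps B=1 W=0
Move 6: W@(0,3) -> caps B=1 W=0
Move 7: B@(3,3) -> caps B=1 W=0
Move 8: W@(3,2) -> caps B=1 W=0

Answer: 1 0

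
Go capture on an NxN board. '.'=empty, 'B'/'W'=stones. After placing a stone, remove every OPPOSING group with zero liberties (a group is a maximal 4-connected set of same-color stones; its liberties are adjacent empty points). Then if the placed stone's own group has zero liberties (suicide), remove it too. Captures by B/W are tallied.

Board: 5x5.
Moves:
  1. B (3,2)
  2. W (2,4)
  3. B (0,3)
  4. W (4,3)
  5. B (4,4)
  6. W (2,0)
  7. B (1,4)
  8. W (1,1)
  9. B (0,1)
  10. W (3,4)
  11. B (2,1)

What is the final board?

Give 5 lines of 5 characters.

Answer: .B.B.
.W..B
WB..W
..B.W
...W.

Derivation:
Move 1: B@(3,2) -> caps B=0 W=0
Move 2: W@(2,4) -> caps B=0 W=0
Move 3: B@(0,3) -> caps B=0 W=0
Move 4: W@(4,3) -> caps B=0 W=0
Move 5: B@(4,4) -> caps B=0 W=0
Move 6: W@(2,0) -> caps B=0 W=0
Move 7: B@(1,4) -> caps B=0 W=0
Move 8: W@(1,1) -> caps B=0 W=0
Move 9: B@(0,1) -> caps B=0 W=0
Move 10: W@(3,4) -> caps B=0 W=1
Move 11: B@(2,1) -> caps B=0 W=1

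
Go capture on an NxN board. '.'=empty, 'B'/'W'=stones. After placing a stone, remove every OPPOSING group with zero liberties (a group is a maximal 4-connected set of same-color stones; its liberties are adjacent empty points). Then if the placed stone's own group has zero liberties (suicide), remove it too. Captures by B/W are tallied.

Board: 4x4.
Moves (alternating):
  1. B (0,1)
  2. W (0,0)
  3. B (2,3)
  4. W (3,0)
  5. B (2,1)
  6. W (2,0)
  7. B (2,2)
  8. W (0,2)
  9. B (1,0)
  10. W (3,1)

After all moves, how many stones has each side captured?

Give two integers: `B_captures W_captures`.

Answer: 1 0

Derivation:
Move 1: B@(0,1) -> caps B=0 W=0
Move 2: W@(0,0) -> caps B=0 W=0
Move 3: B@(2,3) -> caps B=0 W=0
Move 4: W@(3,0) -> caps B=0 W=0
Move 5: B@(2,1) -> caps B=0 W=0
Move 6: W@(2,0) -> caps B=0 W=0
Move 7: B@(2,2) -> caps B=0 W=0
Move 8: W@(0,2) -> caps B=0 W=0
Move 9: B@(1,0) -> caps B=1 W=0
Move 10: W@(3,1) -> caps B=1 W=0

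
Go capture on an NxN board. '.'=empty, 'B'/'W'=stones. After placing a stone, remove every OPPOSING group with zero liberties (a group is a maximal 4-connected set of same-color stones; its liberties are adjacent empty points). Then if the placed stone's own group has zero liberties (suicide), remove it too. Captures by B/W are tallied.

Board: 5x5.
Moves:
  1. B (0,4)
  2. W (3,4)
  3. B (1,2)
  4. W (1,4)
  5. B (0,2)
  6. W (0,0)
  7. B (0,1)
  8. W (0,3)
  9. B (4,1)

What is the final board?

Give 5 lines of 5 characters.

Answer: WBBW.
..B.W
.....
....W
.B...

Derivation:
Move 1: B@(0,4) -> caps B=0 W=0
Move 2: W@(3,4) -> caps B=0 W=0
Move 3: B@(1,2) -> caps B=0 W=0
Move 4: W@(1,4) -> caps B=0 W=0
Move 5: B@(0,2) -> caps B=0 W=0
Move 6: W@(0,0) -> caps B=0 W=0
Move 7: B@(0,1) -> caps B=0 W=0
Move 8: W@(0,3) -> caps B=0 W=1
Move 9: B@(4,1) -> caps B=0 W=1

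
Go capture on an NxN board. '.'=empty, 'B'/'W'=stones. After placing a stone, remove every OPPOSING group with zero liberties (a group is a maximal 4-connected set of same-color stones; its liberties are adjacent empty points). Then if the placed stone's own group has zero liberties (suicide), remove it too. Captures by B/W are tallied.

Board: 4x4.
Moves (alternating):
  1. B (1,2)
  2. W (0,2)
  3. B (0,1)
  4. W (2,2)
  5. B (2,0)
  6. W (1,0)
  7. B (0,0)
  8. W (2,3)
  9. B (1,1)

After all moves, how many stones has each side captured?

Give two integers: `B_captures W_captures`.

Move 1: B@(1,2) -> caps B=0 W=0
Move 2: W@(0,2) -> caps B=0 W=0
Move 3: B@(0,1) -> caps B=0 W=0
Move 4: W@(2,2) -> caps B=0 W=0
Move 5: B@(2,0) -> caps B=0 W=0
Move 6: W@(1,0) -> caps B=0 W=0
Move 7: B@(0,0) -> caps B=0 W=0
Move 8: W@(2,3) -> caps B=0 W=0
Move 9: B@(1,1) -> caps B=1 W=0

Answer: 1 0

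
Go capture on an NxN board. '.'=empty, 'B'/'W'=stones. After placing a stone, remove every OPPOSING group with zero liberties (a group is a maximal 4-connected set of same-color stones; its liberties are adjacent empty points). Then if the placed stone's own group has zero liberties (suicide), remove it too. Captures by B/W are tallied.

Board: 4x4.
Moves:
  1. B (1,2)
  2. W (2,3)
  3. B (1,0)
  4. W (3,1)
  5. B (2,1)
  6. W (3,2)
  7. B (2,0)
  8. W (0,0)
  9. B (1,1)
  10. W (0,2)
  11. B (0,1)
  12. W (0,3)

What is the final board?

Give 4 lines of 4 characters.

Answer: .BWW
BBB.
BB.W
.WW.

Derivation:
Move 1: B@(1,2) -> caps B=0 W=0
Move 2: W@(2,3) -> caps B=0 W=0
Move 3: B@(1,0) -> caps B=0 W=0
Move 4: W@(3,1) -> caps B=0 W=0
Move 5: B@(2,1) -> caps B=0 W=0
Move 6: W@(3,2) -> caps B=0 W=0
Move 7: B@(2,0) -> caps B=0 W=0
Move 8: W@(0,0) -> caps B=0 W=0
Move 9: B@(1,1) -> caps B=0 W=0
Move 10: W@(0,2) -> caps B=0 W=0
Move 11: B@(0,1) -> caps B=1 W=0
Move 12: W@(0,3) -> caps B=1 W=0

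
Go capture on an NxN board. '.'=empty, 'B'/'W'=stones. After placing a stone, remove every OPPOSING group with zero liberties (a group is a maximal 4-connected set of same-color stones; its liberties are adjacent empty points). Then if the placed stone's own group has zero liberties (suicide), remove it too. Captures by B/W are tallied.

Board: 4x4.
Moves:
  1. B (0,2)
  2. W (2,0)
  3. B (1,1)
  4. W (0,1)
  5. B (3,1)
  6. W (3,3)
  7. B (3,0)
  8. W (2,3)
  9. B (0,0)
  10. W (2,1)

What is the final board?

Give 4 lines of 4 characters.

Answer: B.B.
.B..
WW.W
BB.W

Derivation:
Move 1: B@(0,2) -> caps B=0 W=0
Move 2: W@(2,0) -> caps B=0 W=0
Move 3: B@(1,1) -> caps B=0 W=0
Move 4: W@(0,1) -> caps B=0 W=0
Move 5: B@(3,1) -> caps B=0 W=0
Move 6: W@(3,3) -> caps B=0 W=0
Move 7: B@(3,0) -> caps B=0 W=0
Move 8: W@(2,3) -> caps B=0 W=0
Move 9: B@(0,0) -> caps B=1 W=0
Move 10: W@(2,1) -> caps B=1 W=0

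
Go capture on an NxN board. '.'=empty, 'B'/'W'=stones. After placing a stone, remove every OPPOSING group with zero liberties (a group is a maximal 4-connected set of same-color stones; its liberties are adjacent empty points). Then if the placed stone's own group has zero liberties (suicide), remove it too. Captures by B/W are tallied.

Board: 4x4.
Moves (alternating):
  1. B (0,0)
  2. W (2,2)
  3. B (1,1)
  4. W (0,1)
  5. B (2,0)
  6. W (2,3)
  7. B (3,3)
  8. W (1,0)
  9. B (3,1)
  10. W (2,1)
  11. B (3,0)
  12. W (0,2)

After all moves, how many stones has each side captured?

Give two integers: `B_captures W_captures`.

Move 1: B@(0,0) -> caps B=0 W=0
Move 2: W@(2,2) -> caps B=0 W=0
Move 3: B@(1,1) -> caps B=0 W=0
Move 4: W@(0,1) -> caps B=0 W=0
Move 5: B@(2,0) -> caps B=0 W=0
Move 6: W@(2,3) -> caps B=0 W=0
Move 7: B@(3,3) -> caps B=0 W=0
Move 8: W@(1,0) -> caps B=0 W=1
Move 9: B@(3,1) -> caps B=0 W=1
Move 10: W@(2,1) -> caps B=0 W=1
Move 11: B@(3,0) -> caps B=0 W=1
Move 12: W@(0,2) -> caps B=0 W=1

Answer: 0 1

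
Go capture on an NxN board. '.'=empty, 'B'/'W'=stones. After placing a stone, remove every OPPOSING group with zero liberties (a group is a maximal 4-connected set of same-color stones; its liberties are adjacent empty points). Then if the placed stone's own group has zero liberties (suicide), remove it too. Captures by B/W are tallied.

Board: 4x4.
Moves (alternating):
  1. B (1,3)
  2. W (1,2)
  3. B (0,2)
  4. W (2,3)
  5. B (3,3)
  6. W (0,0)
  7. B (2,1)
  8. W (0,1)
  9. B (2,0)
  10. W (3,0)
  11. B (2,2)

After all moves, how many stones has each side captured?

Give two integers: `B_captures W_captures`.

Answer: 1 0

Derivation:
Move 1: B@(1,3) -> caps B=0 W=0
Move 2: W@(1,2) -> caps B=0 W=0
Move 3: B@(0,2) -> caps B=0 W=0
Move 4: W@(2,3) -> caps B=0 W=0
Move 5: B@(3,3) -> caps B=0 W=0
Move 6: W@(0,0) -> caps B=0 W=0
Move 7: B@(2,1) -> caps B=0 W=0
Move 8: W@(0,1) -> caps B=0 W=0
Move 9: B@(2,0) -> caps B=0 W=0
Move 10: W@(3,0) -> caps B=0 W=0
Move 11: B@(2,2) -> caps B=1 W=0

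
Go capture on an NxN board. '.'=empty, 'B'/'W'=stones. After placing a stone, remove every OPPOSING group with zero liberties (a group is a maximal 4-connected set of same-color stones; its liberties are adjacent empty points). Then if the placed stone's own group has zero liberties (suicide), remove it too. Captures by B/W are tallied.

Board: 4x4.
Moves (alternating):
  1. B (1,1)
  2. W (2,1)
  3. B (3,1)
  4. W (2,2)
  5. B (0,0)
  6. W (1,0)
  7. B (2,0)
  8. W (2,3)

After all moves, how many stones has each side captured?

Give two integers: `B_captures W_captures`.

Answer: 1 0

Derivation:
Move 1: B@(1,1) -> caps B=0 W=0
Move 2: W@(2,1) -> caps B=0 W=0
Move 3: B@(3,1) -> caps B=0 W=0
Move 4: W@(2,2) -> caps B=0 W=0
Move 5: B@(0,0) -> caps B=0 W=0
Move 6: W@(1,0) -> caps B=0 W=0
Move 7: B@(2,0) -> caps B=1 W=0
Move 8: W@(2,3) -> caps B=1 W=0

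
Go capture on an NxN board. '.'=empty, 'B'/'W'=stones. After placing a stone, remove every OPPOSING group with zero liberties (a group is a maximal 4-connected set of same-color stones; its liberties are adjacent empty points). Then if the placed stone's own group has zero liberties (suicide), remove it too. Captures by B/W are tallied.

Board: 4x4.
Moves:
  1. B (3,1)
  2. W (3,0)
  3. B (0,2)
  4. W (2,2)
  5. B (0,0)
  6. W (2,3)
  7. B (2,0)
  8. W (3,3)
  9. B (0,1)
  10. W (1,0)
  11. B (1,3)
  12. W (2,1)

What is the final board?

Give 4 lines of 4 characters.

Answer: BBB.
W..B
BWWW
.B.W

Derivation:
Move 1: B@(3,1) -> caps B=0 W=0
Move 2: W@(3,0) -> caps B=0 W=0
Move 3: B@(0,2) -> caps B=0 W=0
Move 4: W@(2,2) -> caps B=0 W=0
Move 5: B@(0,0) -> caps B=0 W=0
Move 6: W@(2,3) -> caps B=0 W=0
Move 7: B@(2,0) -> caps B=1 W=0
Move 8: W@(3,3) -> caps B=1 W=0
Move 9: B@(0,1) -> caps B=1 W=0
Move 10: W@(1,0) -> caps B=1 W=0
Move 11: B@(1,3) -> caps B=1 W=0
Move 12: W@(2,1) -> caps B=1 W=0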